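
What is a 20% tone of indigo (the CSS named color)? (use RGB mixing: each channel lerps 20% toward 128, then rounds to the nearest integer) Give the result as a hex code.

#561A82

CSS indigo is rgb(75, 0, 130).
Per channel, c → c + 0.2(128 − c):
  R: 75 + 0.2×(128−75) = 75 + 10.6 = 85.6 → 86
  G: 0 + 25.6 = 25.6 → 26
  B: 130 + 0.2×(128−130) = 130 − 0.4 = 129.6 → 130
rgb(86, 26, 130) = #561A82.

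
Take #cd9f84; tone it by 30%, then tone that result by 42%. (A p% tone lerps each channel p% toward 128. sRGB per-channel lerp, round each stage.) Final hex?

#cd9f84 is rgb(205, 159, 132).
Per channel, c → c + 0.3(128 − c):
  R: 205 − 23.1 = 181.9 → 182
  G: 159 − 9.3 = 149.7 → 150
  B: 132 − 1.2 = 130.8 → 131
After the tone: rgb(182, 150, 131) = #b69683.
Lerp each channel 42% toward 128:
  R: 182 + 0.42×(128−182) = 182 − 22.68 = 159.32 → 159
  G: 150 + 0.42×(128−150) = 150 − 9.24 = 140.76 → 141
  B: 131 + 0.42×(128−131) = 131 − 1.26 = 129.74 → 130
rgb(159, 141, 130) = #9f8d82.

#9f8d82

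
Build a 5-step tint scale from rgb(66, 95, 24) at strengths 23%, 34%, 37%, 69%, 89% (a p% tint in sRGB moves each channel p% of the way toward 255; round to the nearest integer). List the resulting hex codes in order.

#6D844D, #829567, #889A6D, #C4CDB7, #EAEDE6

23%: (66 + 43.47 = 109.47→109, 95 + 36.8 = 131.8→132, 24 + 53.13 = 77.13→77) → #6D844D
34%: (66 + 64.26 = 130.26→130, 95 + 54.4 = 149.4→149, 24 + 78.54 = 102.54→103) → #829567
37%: (66 + 69.93 = 135.93→136, 95 + 59.2 = 154.2→154, 24 + 85.47 = 109.47→109) → #889A6D
69%: (66 + 130.41 = 196.41→196, 95 + 110.4 = 205.4→205, 24 + 159.39 = 183.39→183) → #C4CDB7
89%: (66 + 168.21 = 234.21→234, 95 + 142.4 = 237.4→237, 24 + 205.59 = 229.59→230) → #EAEDE6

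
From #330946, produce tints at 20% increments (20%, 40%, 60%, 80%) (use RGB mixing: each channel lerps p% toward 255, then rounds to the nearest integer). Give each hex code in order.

#330946 is rgb(51, 9, 70).
20%: (51 + 40.8 = 91.8→92, 9 + 49.2 = 58.2→58, 70 + 37 = 107→107) → #5c3a6b
40%: (51 + 81.6 = 132.6→133, 9 + 98.4 = 107.4→107, 70 + 74 = 144→144) → #856b90
60%: (51 + 122.4 = 173.4→173, 9 + 147.6 = 156.6→157, 70 + 111 = 181→181) → #ad9db5
80%: (51 + 163.2 = 214.2→214, 9 + 196.8 = 205.8→206, 70 + 148 = 218→218) → #d6ceda

#5c3a6b, #856b90, #ad9db5, #d6ceda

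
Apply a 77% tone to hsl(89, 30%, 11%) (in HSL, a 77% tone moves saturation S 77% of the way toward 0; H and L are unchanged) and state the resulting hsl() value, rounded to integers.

hsl(89, 7%, 11%)

S moves 77% from 30 toward 0: 30 − 23.1 = 6.9 → 7.
H and L are unchanged.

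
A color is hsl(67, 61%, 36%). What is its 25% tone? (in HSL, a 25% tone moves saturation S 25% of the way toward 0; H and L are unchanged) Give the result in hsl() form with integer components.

S moves 25% from 61 toward 0: 61 − 15.25 = 45.75 → 46.
H and L are unchanged.

hsl(67, 46%, 36%)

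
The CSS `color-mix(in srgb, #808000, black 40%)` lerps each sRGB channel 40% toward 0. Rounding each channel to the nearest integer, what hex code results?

#808000 is rgb(128, 128, 0).
Lerp each channel 40% toward 0:
  R: 128 − 51.2 = 76.8 → 77
  G: 128 + 0.4×(0−128) = 128 − 51.2 = 76.8 → 77
  B: 0 + 0.4×(0−0) = 0 + 0 = 0 → 0
rgb(77, 77, 0) = #4D4D00.

#4D4D00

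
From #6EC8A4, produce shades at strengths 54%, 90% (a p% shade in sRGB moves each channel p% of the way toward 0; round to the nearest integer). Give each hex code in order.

#6EC8A4 is rgb(110, 200, 164).
54%: (110 − 59.4 = 50.6→51, 200 − 108 = 92→92, 164 − 88.56 = 75.44→75) → #335C4B
90%: (110 − 99 = 11→11, 200 − 180 = 20→20, 164 − 147.6 = 16.4→16) → #0B1410

#335C4B, #0B1410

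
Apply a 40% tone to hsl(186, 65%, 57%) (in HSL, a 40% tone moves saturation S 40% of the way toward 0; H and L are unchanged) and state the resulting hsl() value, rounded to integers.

hsl(186, 39%, 57%)

S moves 40% from 65 toward 0: 65 − 26 = 39 → 39.
H and L are unchanged.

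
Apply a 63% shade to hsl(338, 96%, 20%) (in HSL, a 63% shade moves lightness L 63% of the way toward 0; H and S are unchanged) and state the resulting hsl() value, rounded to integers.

hsl(338, 96%, 7%)

L moves 63% from 20 toward 0: 20 − 12.6 = 7.4 → 7.
H and S are unchanged.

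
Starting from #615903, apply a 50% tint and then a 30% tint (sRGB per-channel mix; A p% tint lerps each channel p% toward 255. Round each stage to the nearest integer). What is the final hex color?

#615903 is rgb(97, 89, 3).
A 50% tint moves each channel 50% toward 255:
  R: 97 + 0.5×(255−97) = 97 + 79 = 176 → 176
  G: 89 + 83 = 172 → 172
  B: 3 + 126 = 129 → 129
After the tint: rgb(176, 172, 129) = #B0AC81.
Per channel, c → c + 0.3(255 − c):
  R: 176 + 0.3×(255−176) = 176 + 23.7 = 199.7 → 200
  G: 172 + 0.3×(255−172) = 172 + 24.9 = 196.9 → 197
  B: 129 + 0.3×(255−129) = 129 + 37.8 = 166.8 → 167
rgb(200, 197, 167) = #C8C5A7.

#C8C5A7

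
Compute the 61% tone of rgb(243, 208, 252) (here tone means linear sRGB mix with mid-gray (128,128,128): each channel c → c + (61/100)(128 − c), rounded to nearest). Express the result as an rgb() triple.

Per channel, c → c + 0.61(128 − c):
  R: 243 + 0.61×(128−243) = 243 − 70.15 = 172.85 → 173
  G: 208 + 0.61×(128−208) = 208 − 48.8 = 159.2 → 159
  B: 252 − 75.64 = 176.36 → 176

rgb(173, 159, 176)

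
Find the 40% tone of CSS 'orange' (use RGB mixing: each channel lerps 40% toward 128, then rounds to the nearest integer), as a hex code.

CSS orange is rgb(255, 165, 0).
Per channel, c → c + 0.4(128 − c):
  R: 255 + 0.4×(128−255) = 255 − 50.8 = 204.2 → 204
  G: 165 − 14.8 = 150.2 → 150
  B: 0 + 0.4×(128−0) = 0 + 51.2 = 51.2 → 51
rgb(204, 150, 51) = #CC9633.

#CC9633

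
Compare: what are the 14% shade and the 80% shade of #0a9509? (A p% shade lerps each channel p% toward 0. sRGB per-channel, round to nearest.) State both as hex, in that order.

#0a9509 is rgb(10, 149, 9).
14% shade:
  R: 10 + 0.14×(0−10) = 10 − 1.4 = 8.6 → 9
  G: 149 − 20.86 = 128.14 → 128
  B: 9 + 0.14×(0−9) = 9 − 1.26 = 7.74 → 8
  → #098008
80% shade:
  R: 10 − 8 = 2 → 2
  G: 149 − 119.2 = 29.8 → 30
  B: 9 − 7.2 = 1.8 → 2
  → #021e02

#098008, #021e02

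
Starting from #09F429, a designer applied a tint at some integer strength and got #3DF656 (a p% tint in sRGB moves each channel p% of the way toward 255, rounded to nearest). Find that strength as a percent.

21%

#09F429 is rgb(9, 244, 41); #3DF656 is rgb(61, 246, 86).
On the R channel (widest range): 61 ≈ 9 + (p/100)(255 − 9), so p ≈ 100×(61 − 9)/(255 − 9) = 5200/246 = 21.14.
p = 21 reproduces all three channels after rounding.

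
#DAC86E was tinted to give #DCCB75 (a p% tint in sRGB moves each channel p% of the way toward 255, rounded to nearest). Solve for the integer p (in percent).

#DAC86E is rgb(218, 200, 110); #DCCB75 is rgb(220, 203, 117).
On the B channel (widest range): 117 ≈ 110 + (p/100)(255 − 110), so p ≈ 100×(117 − 110)/(255 − 110) = 700/145 = 4.83.
p = 5 reproduces all three channels after rounding.

5%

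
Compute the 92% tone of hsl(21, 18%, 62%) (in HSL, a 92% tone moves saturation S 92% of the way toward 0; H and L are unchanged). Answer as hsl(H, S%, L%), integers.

S moves 92% from 18 toward 0: 18 − 16.56 = 1.44 → 1.
H and L are unchanged.

hsl(21, 1%, 62%)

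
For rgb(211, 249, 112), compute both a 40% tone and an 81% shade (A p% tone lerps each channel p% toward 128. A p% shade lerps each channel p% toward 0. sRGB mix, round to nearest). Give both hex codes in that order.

40% tone:
  R: 211 + 0.4×(128−211) = 211 − 33.2 = 177.8 → 178
  G: 249 + 0.4×(128−249) = 249 − 48.4 = 200.6 → 201
  B: 112 + 6.4 = 118.4 → 118
  → #b2c976
81% shade:
  R: 211 − 170.91 = 40.09 → 40
  G: 249 + 0.81×(0−249) = 249 − 201.69 = 47.31 → 47
  B: 112 − 90.72 = 21.28 → 21
  → #282f15

#b2c976, #282f15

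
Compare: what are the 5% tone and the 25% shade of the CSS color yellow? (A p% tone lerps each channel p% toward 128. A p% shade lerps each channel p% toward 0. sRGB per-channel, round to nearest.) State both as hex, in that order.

#F9F906, #BFBF00

CSS yellow is rgb(255, 255, 0).
5% tone:
  R: 255 + 0.05×(128−255) = 255 − 6.35 = 248.65 → 249
  G: 255 + 0.05×(128−255) = 255 − 6.35 = 248.65 → 249
  B: 0 + 0.05×(128−0) = 0 + 6.4 = 6.4 → 6
  → #F9F906
25% shade:
  R: 255 + 0.25×(0−255) = 255 − 63.75 = 191.25 → 191
  G: 255 + 0.25×(0−255) = 255 − 63.75 = 191.25 → 191
  B: 0 + 0.25×(0−0) = 0 + 0 = 0 → 0
  → #BFBF00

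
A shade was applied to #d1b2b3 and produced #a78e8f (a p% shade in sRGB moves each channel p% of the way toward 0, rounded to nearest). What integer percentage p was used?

20%

#d1b2b3 is rgb(209, 178, 179); #a78e8f is rgb(167, 142, 143).
On the R channel (widest range): 167 ≈ 209 + (p/100)(0 − 209), so p ≈ 100×(167 − 209)/(0 − 209) = -4200/-209 = 20.10.
p = 20 reproduces all three channels after rounding.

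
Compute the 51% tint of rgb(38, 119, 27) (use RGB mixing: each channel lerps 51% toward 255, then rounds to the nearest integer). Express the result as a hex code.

Lerp each channel 51% toward 255:
  R: 38 + 0.51×(255−38) = 38 + 110.67 = 148.67 → 149
  G: 119 + 69.36 = 188.36 → 188
  B: 27 + 0.51×(255−27) = 27 + 116.28 = 143.28 → 143
rgb(149, 188, 143) = #95BC8F.

#95BC8F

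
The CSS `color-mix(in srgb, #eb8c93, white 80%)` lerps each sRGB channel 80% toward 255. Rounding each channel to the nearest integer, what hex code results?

#fbe8e9

#eb8c93 is rgb(235, 140, 147).
Lerp each channel 80% toward 255:
  R: 235 + 0.8×(255−235) = 235 + 16 = 251 → 251
  G: 140 + 0.8×(255−140) = 140 + 92 = 232 → 232
  B: 147 + 0.8×(255−147) = 147 + 86.4 = 233.4 → 233
rgb(251, 232, 233) = #fbe8e9.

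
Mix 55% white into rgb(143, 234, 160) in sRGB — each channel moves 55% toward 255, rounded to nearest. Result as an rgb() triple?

Lerp each channel 55% toward 255:
  R: 143 + 0.55×(255−143) = 143 + 61.6 = 204.6 → 205
  G: 234 + 0.55×(255−234) = 234 + 11.55 = 245.55 → 246
  B: 160 + 0.55×(255−160) = 160 + 52.25 = 212.25 → 212

rgb(205, 246, 212)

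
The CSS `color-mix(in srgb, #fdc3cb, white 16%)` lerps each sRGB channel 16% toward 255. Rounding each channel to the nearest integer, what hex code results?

#fdcdd3

#fdc3cb is rgb(253, 195, 203).
A 16% tint moves each channel 16% toward 255:
  R: 253 + 0.32 = 253.32 → 253
  G: 195 + 0.16×(255−195) = 195 + 9.6 = 204.6 → 205
  B: 203 + 8.32 = 211.32 → 211
rgb(253, 205, 211) = #fdcdd3.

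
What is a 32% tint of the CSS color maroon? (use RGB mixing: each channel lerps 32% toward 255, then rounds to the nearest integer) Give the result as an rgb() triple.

CSS maroon is rgb(128, 0, 0).
Per channel, c → c + 0.32(255 − c):
  R: 128 + 0.32×(255−128) = 128 + 40.64 = 168.64 → 169
  G: 0 + 0.32×(255−0) = 0 + 81.6 = 81.6 → 82
  B: 0 + 0.32×(255−0) = 0 + 81.6 = 81.6 → 82

rgb(169, 82, 82)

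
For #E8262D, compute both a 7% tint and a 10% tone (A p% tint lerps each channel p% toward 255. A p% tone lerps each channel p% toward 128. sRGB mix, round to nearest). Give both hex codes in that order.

#EA353C, #DE2F35

#E8262D is rgb(232, 38, 45).
7% tint:
  R: 232 + 1.61 = 233.61 → 234
  G: 38 + 15.19 = 53.19 → 53
  B: 45 + 0.07×(255−45) = 45 + 14.7 = 59.7 → 60
  → #EA353C
10% tone:
  R: 232 + 0.1×(128−232) = 232 − 10.4 = 221.6 → 222
  G: 38 + 0.1×(128−38) = 38 + 9 = 47 → 47
  B: 45 + 0.1×(128−45) = 45 + 8.3 = 53.3 → 53
  → #DE2F35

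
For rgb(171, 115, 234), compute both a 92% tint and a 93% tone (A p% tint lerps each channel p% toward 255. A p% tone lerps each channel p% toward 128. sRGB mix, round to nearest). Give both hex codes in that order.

92% tint:
  R: 171 + 0.92×(255−171) = 171 + 77.28 = 248.28 → 248
  G: 115 + 128.8 = 243.8 → 244
  B: 234 + 19.32 = 253.32 → 253
  → #f8f4fd
93% tone:
  R: 171 − 39.99 = 131.01 → 131
  G: 115 + 0.93×(128−115) = 115 + 12.09 = 127.09 → 127
  B: 234 − 98.58 = 135.42 → 135
  → #837f87

#f8f4fd, #837f87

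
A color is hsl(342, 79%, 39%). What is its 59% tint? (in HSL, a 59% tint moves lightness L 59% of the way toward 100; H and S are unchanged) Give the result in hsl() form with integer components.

L moves 59% from 39 toward 100: 39 + 35.99 = 74.99 → 75.
H and S are unchanged.

hsl(342, 79%, 75%)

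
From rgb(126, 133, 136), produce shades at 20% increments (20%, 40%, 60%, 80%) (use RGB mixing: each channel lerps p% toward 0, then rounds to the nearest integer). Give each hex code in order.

#656a6d, #4c5052, #323536, #191b1b

20%: (126 − 25.2 = 100.8→101, 133 − 26.6 = 106.4→106, 136 − 27.2 = 108.8→109) → #656a6d
40%: (126 − 50.4 = 75.6→76, 133 − 53.2 = 79.8→80, 136 − 54.4 = 81.6→82) → #4c5052
60%: (126 − 75.6 = 50.4→50, 133 − 79.8 = 53.2→53, 136 − 81.6 = 54.4→54) → #323536
80%: (126 − 100.8 = 25.2→25, 133 − 106.4 = 26.6→27, 136 − 108.8 = 27.2→27) → #191b1b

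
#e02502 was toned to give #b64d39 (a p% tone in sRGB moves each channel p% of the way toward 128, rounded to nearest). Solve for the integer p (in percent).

#e02502 is rgb(224, 37, 2); #b64d39 is rgb(182, 77, 57).
On the B channel (widest range): 57 ≈ 2 + (p/100)(128 − 2), so p ≈ 100×(57 − 2)/(128 − 2) = 5500/126 = 43.65.
p = 44 reproduces all three channels after rounding.

44%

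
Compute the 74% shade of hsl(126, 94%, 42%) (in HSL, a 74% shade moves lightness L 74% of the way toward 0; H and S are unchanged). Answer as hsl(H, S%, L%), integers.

hsl(126, 94%, 11%)

L moves 74% from 42 toward 0: 42 − 31.08 = 10.92 → 11.
H and S are unchanged.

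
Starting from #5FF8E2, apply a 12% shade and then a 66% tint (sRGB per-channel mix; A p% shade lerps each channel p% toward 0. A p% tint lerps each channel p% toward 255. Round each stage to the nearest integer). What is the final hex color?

#C5F2EC

#5FF8E2 is rgb(95, 248, 226).
Lerp each channel 12% toward 0:
  R: 95 − 11.4 = 83.6 → 84
  G: 248 − 29.76 = 218.24 → 218
  B: 226 + 0.12×(0−226) = 226 − 27.12 = 198.88 → 199
After the shade: rgb(84, 218, 199) = #54DAC7.
Lerp each channel 66% toward 255:
  R: 84 + 112.86 = 196.86 → 197
  G: 218 + 0.66×(255−218) = 218 + 24.42 = 242.42 → 242
  B: 199 + 36.96 = 235.96 → 236
rgb(197, 242, 236) = #C5F2EC.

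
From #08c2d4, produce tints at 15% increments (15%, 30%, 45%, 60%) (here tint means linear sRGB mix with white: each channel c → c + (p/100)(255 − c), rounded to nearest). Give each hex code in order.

#2dcbda, #52d4e1, #77dde7, #9ce7ee

#08c2d4 is rgb(8, 194, 212).
15%: (8 + 37.05 = 45.05→45, 194 + 9.15 = 203.15→203, 212 + 6.45 = 218.45→218) → #2dcbda
30%: (8 + 74.1 = 82.1→82, 194 + 18.3 = 212.3→212, 212 + 12.9 = 224.9→225) → #52d4e1
45%: (8 + 111.15 = 119.15→119, 194 + 27.45 = 221.45→221, 212 + 19.35 = 231.35→231) → #77dde7
60%: (8 + 148.2 = 156.2→156, 194 + 36.6 = 230.6→231, 212 + 25.8 = 237.8→238) → #9ce7ee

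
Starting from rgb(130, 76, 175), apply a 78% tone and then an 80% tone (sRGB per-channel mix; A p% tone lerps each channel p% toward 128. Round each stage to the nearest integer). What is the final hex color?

A 78% tone moves each channel 78% toward 128:
  R: 130 + 0.78×(128−130) = 130 − 1.56 = 128.44 → 128
  G: 76 + 40.56 = 116.56 → 117
  B: 175 + 0.78×(128−175) = 175 − 36.66 = 138.34 → 138
After the tone: rgb(128, 117, 138) = #80758A.
Per channel, c → c + 0.8(128 − c):
  R: 128 + 0 = 128 → 128
  G: 117 + 8.8 = 125.8 → 126
  B: 138 − 8 = 130 → 130
rgb(128, 126, 130) = #807E82.

#807E82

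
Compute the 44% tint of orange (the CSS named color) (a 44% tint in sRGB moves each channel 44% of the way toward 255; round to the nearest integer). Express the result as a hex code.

CSS orange is rgb(255, 165, 0).
Per channel, c → c + 0.44(255 − c):
  R: 255 + 0.44×(255−255) = 255 + 0 = 255 → 255
  G: 165 + 39.6 = 204.6 → 205
  B: 0 + 112.2 = 112.2 → 112
rgb(255, 205, 112) = #FFCD70.

#FFCD70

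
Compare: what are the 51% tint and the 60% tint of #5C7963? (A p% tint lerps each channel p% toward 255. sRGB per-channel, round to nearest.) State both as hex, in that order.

#AFBDB3, #BEC9C1

#5C7963 is rgb(92, 121, 99).
51% tint:
  R: 92 + 0.51×(255−92) = 92 + 83.13 = 175.13 → 175
  G: 121 + 68.34 = 189.34 → 189
  B: 99 + 79.56 = 178.56 → 179
  → #AFBDB3
60% tint:
  R: 92 + 97.8 = 189.8 → 190
  G: 121 + 0.6×(255−121) = 121 + 80.4 = 201.4 → 201
  B: 99 + 93.6 = 192.6 → 193
  → #BEC9C1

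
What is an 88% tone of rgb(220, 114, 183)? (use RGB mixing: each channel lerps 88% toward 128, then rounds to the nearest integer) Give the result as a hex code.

#8B7E87

Lerp each channel 88% toward 128:
  R: 220 + 0.88×(128−220) = 220 − 80.96 = 139.04 → 139
  G: 114 + 12.32 = 126.32 → 126
  B: 183 + 0.88×(128−183) = 183 − 48.4 = 134.6 → 135
rgb(139, 126, 135) = #8B7E87.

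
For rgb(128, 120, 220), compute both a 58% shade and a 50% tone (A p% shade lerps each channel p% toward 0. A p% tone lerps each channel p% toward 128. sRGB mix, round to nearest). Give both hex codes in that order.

#36325c, #807cae

58% shade:
  R: 128 + 0.58×(0−128) = 128 − 74.24 = 53.76 → 54
  G: 120 + 0.58×(0−120) = 120 − 69.6 = 50.4 → 50
  B: 220 + 0.58×(0−220) = 220 − 127.6 = 92.4 → 92
  → #36325c
50% tone:
  R: 128 + 0.5×(128−128) = 128 + 0 = 128 → 128
  G: 120 + 0.5×(128−120) = 120 + 4 = 124 → 124
  B: 220 − 46 = 174 → 174
  → #807cae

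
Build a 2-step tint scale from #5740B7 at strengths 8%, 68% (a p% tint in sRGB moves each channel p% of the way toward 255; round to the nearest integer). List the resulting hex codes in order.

#5740B7 is rgb(87, 64, 183).
8%: (87 + 13.44 = 100.44→100, 64 + 15.28 = 79.28→79, 183 + 5.76 = 188.76→189) → #644FBD
68%: (87 + 114.24 = 201.24→201, 64 + 129.88 = 193.88→194, 183 + 48.96 = 231.96→232) → #C9C2E8

#644FBD, #C9C2E8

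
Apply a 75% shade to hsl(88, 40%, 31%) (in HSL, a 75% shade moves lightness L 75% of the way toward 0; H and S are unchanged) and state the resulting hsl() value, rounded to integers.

L moves 75% from 31 toward 0: 31 − 23.25 = 7.75 → 8.
H and S are unchanged.

hsl(88, 40%, 8%)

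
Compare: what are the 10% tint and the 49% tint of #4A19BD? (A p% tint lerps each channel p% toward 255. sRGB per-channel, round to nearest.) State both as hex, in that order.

#4A19BD is rgb(74, 25, 189).
10% tint:
  R: 74 + 18.1 = 92.1 → 92
  G: 25 + 23 = 48 → 48
  B: 189 + 0.1×(255−189) = 189 + 6.6 = 195.6 → 196
  → #5C30C4
49% tint:
  R: 74 + 0.49×(255−74) = 74 + 88.69 = 162.69 → 163
  G: 25 + 0.49×(255−25) = 25 + 112.7 = 137.7 → 138
  B: 189 + 0.49×(255−189) = 189 + 32.34 = 221.34 → 221
  → #A38ADD

#5C30C4, #A38ADD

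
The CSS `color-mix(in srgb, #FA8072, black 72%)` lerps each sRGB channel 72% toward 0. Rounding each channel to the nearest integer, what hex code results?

#462420

#FA8072 is rgb(250, 128, 114).
Per channel, c → c + 0.72(0 − c):
  R: 250 − 180 = 70 → 70
  G: 128 − 92.16 = 35.84 → 36
  B: 114 + 0.72×(0−114) = 114 − 82.08 = 31.92 → 32
rgb(70, 36, 32) = #462420.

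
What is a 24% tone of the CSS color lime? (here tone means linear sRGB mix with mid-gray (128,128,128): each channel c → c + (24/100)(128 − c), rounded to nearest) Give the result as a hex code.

#1fe11f

CSS lime is rgb(0, 255, 0).
A 24% tone moves each channel 24% toward 128:
  R: 0 + 0.24×(128−0) = 0 + 30.72 = 30.72 → 31
  G: 255 + 0.24×(128−255) = 255 − 30.48 = 224.52 → 225
  B: 0 + 0.24×(128−0) = 0 + 30.72 = 30.72 → 31
rgb(31, 225, 31) = #1fe11f.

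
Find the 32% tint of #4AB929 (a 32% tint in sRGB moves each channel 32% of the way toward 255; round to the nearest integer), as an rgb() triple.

rgb(132, 207, 109)

#4AB929 is rgb(74, 185, 41).
Per channel, c → c + 0.32(255 − c):
  R: 74 + 0.32×(255−74) = 74 + 57.92 = 131.92 → 132
  G: 185 + 0.32×(255−185) = 185 + 22.4 = 207.4 → 207
  B: 41 + 68.48 = 109.48 → 109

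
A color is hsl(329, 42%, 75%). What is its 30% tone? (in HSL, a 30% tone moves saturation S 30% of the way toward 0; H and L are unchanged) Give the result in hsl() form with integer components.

S moves 30% from 42 toward 0: 42 − 12.6 = 29.4 → 29.
H and L are unchanged.

hsl(329, 29%, 75%)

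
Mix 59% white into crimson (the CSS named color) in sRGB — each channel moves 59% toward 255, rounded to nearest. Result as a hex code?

CSS crimson is rgb(220, 20, 60).
Per channel, c → c + 0.59(255 − c):
  R: 220 + 20.65 = 240.65 → 241
  G: 20 + 138.65 = 158.65 → 159
  B: 60 + 0.59×(255−60) = 60 + 115.05 = 175.05 → 175
rgb(241, 159, 175) = #f19faf.

#f19faf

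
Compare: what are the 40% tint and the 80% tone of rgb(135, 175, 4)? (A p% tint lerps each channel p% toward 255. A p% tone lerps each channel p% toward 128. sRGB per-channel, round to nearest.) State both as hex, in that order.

#B7CF68, #818967

40% tint:
  R: 135 + 0.4×(255−135) = 135 + 48 = 183 → 183
  G: 175 + 0.4×(255−175) = 175 + 32 = 207 → 207
  B: 4 + 100.4 = 104.4 → 104
  → #B7CF68
80% tone:
  R: 135 − 5.6 = 129.4 → 129
  G: 175 + 0.8×(128−175) = 175 − 37.6 = 137.4 → 137
  B: 4 + 0.8×(128−4) = 4 + 99.2 = 103.2 → 103
  → #818967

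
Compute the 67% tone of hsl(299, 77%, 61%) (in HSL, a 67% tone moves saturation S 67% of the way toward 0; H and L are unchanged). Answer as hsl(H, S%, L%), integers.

hsl(299, 25%, 61%)

S moves 67% from 77 toward 0: 77 − 51.59 = 25.41 → 25.
H and L are unchanged.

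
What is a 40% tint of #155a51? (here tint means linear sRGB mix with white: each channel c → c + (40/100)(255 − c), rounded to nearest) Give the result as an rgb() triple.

rgb(115, 156, 151)

#155a51 is rgb(21, 90, 81).
A 40% tint moves each channel 40% toward 255:
  R: 21 + 0.4×(255−21) = 21 + 93.6 = 114.6 → 115
  G: 90 + 66 = 156 → 156
  B: 81 + 69.6 = 150.6 → 151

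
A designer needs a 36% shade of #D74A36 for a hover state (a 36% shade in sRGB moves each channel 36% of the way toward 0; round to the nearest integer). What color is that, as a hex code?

#8A2F23

#D74A36 is rgb(215, 74, 54).
A 36% shade moves each channel 36% toward 0:
  R: 215 + 0.36×(0−215) = 215 − 77.4 = 137.6 → 138
  G: 74 − 26.64 = 47.36 → 47
  B: 54 − 19.44 = 34.56 → 35
rgb(138, 47, 35) = #8A2F23.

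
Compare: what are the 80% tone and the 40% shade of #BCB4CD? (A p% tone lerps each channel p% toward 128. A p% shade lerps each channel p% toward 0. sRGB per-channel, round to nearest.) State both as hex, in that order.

#BCB4CD is rgb(188, 180, 205).
80% tone:
  R: 188 − 48 = 140 → 140
  G: 180 − 41.6 = 138.4 → 138
  B: 205 + 0.8×(128−205) = 205 − 61.6 = 143.4 → 143
  → #8C8A8F
40% shade:
  R: 188 − 75.2 = 112.8 → 113
  G: 180 − 72 = 108 → 108
  B: 205 − 82 = 123 → 123
  → #716C7B

#8C8A8F, #716C7B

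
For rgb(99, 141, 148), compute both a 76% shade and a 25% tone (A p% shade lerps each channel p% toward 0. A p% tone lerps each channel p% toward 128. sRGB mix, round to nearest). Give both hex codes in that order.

76% shade:
  R: 99 − 75.24 = 23.76 → 24
  G: 141 − 107.16 = 33.84 → 34
  B: 148 + 0.76×(0−148) = 148 − 112.48 = 35.52 → 36
  → #182224
25% tone:
  R: 99 + 7.25 = 106.25 → 106
  G: 141 + 0.25×(128−141) = 141 − 3.25 = 137.75 → 138
  B: 148 − 5 = 143 → 143
  → #6a8a8f

#182224, #6a8a8f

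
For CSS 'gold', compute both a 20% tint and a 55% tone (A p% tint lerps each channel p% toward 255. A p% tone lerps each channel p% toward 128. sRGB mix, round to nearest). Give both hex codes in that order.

CSS gold is rgb(255, 215, 0).
20% tint:
  R: 255 + 0.2×(255−255) = 255 + 0 = 255 → 255
  G: 215 + 8 = 223 → 223
  B: 0 + 51 = 51 → 51
  → #FFDF33
55% tone:
  R: 255 − 69.85 = 185.15 → 185
  G: 215 − 47.85 = 167.15 → 167
  B: 0 + 0.55×(128−0) = 0 + 70.4 = 70.4 → 70
  → #B9A746

#FFDF33, #B9A746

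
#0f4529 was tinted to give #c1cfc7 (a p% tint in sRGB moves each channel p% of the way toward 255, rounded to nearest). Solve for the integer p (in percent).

74%

#0f4529 is rgb(15, 69, 41); #c1cfc7 is rgb(193, 207, 199).
On the R channel (widest range): 193 ≈ 15 + (p/100)(255 − 15), so p ≈ 100×(193 − 15)/(255 − 15) = 17800/240 = 74.17.
p = 74 reproduces all three channels after rounding.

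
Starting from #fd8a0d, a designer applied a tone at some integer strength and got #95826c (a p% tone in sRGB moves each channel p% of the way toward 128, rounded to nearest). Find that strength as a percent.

83%

#fd8a0d is rgb(253, 138, 13); #95826c is rgb(149, 130, 108).
On the R channel (widest range): 149 ≈ 253 + (p/100)(128 − 253), so p ≈ 100×(149 − 253)/(128 − 253) = -10400/-125 = 83.20.
p = 83 reproduces all three channels after rounding.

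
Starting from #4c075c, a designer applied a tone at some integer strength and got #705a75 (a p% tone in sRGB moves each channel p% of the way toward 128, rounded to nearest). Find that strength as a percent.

69%

#4c075c is rgb(76, 7, 92); #705a75 is rgb(112, 90, 117).
On the G channel (widest range): 90 ≈ 7 + (p/100)(128 − 7), so p ≈ 100×(90 − 7)/(128 − 7) = 8300/121 = 68.60.
p = 69 reproduces all three channels after rounding.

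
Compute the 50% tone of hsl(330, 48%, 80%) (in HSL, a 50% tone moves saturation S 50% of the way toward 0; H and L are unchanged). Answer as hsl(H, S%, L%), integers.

hsl(330, 24%, 80%)

S moves 50% from 48 toward 0: 48 − 24 = 24 → 24.
H and L are unchanged.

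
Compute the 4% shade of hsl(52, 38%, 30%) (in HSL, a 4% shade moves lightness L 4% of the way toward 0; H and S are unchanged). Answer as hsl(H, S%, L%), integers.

hsl(52, 38%, 29%)

L moves 4% from 30 toward 0: 30 − 1.2 = 28.8 → 29.
H and S are unchanged.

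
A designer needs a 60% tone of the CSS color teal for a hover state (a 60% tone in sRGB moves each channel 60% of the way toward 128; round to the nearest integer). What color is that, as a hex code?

#4d8080

CSS teal is rgb(0, 128, 128).
Lerp each channel 60% toward 128:
  R: 0 + 0.6×(128−0) = 0 + 76.8 = 76.8 → 77
  G: 128 + 0.6×(128−128) = 128 + 0 = 128 → 128
  B: 128 + 0.6×(128−128) = 128 + 0 = 128 → 128
rgb(77, 128, 128) = #4d8080.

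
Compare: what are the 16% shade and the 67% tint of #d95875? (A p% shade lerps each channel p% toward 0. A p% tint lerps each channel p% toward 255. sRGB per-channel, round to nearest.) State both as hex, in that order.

#b64a62, #f2c8d1

#d95875 is rgb(217, 88, 117).
16% shade:
  R: 217 + 0.16×(0−217) = 217 − 34.72 = 182.28 → 182
  G: 88 − 14.08 = 73.92 → 74
  B: 117 + 0.16×(0−117) = 117 − 18.72 = 98.28 → 98
  → #b64a62
67% tint:
  R: 217 + 25.46 = 242.46 → 242
  G: 88 + 111.89 = 199.89 → 200
  B: 117 + 0.67×(255−117) = 117 + 92.46 = 209.46 → 209
  → #f2c8d1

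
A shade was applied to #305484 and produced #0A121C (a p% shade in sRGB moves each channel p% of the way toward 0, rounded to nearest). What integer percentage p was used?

79%

#305484 is rgb(48, 84, 132); #0A121C is rgb(10, 18, 28).
On the B channel (widest range): 28 ≈ 132 + (p/100)(0 − 132), so p ≈ 100×(28 − 132)/(0 − 132) = -10400/-132 = 78.79.
p = 79 reproduces all three channels after rounding.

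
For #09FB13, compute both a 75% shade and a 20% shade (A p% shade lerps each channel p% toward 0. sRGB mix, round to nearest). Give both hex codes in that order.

#023F05, #07C90F

#09FB13 is rgb(9, 251, 19).
75% shade:
  R: 9 − 6.75 = 2.25 → 2
  G: 251 + 0.75×(0−251) = 251 − 188.25 = 62.75 → 63
  B: 19 + 0.75×(0−19) = 19 − 14.25 = 4.75 → 5
  → #023F05
20% shade:
  R: 9 − 1.8 = 7.2 → 7
  G: 251 + 0.2×(0−251) = 251 − 50.2 = 200.8 → 201
  B: 19 + 0.2×(0−19) = 19 − 3.8 = 15.2 → 15
  → #07C90F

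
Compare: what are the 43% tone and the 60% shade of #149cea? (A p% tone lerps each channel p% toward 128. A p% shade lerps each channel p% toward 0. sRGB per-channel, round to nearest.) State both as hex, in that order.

#4290bc, #083e5e

#149cea is rgb(20, 156, 234).
43% tone:
  R: 20 + 0.43×(128−20) = 20 + 46.44 = 66.44 → 66
  G: 156 + 0.43×(128−156) = 156 − 12.04 = 143.96 → 144
  B: 234 − 45.58 = 188.42 → 188
  → #4290bc
60% shade:
  R: 20 + 0.6×(0−20) = 20 − 12 = 8 → 8
  G: 156 + 0.6×(0−156) = 156 − 93.6 = 62.4 → 62
  B: 234 + 0.6×(0−234) = 234 − 140.4 = 93.6 → 94
  → #083e5e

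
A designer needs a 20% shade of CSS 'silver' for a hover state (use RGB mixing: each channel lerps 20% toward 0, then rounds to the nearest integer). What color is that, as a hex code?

#9A9A9A

CSS silver is rgb(192, 192, 192).
Lerp each channel 20% toward 0:
  R: 192 + 0.2×(0−192) = 192 − 38.4 = 153.6 → 154
  G: 192 + 0.2×(0−192) = 192 − 38.4 = 153.6 → 154
  B: 192 + 0.2×(0−192) = 192 − 38.4 = 153.6 → 154
rgb(154, 154, 154) = #9A9A9A.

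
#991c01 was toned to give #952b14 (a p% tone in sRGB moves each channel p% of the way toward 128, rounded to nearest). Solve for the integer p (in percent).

#991c01 is rgb(153, 28, 1); #952b14 is rgb(149, 43, 20).
On the B channel (widest range): 20 ≈ 1 + (p/100)(128 − 1), so p ≈ 100×(20 − 1)/(128 − 1) = 1900/127 = 14.96.
p = 15 reproduces all three channels after rounding.

15%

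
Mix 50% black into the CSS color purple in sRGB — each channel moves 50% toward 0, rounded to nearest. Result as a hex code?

#400040

CSS purple is rgb(128, 0, 128).
Per channel, c → c + 0.5(0 − c):
  R: 128 − 64 = 64 → 64
  G: 0 + 0.5×(0−0) = 0 + 0 = 0 → 0
  B: 128 − 64 = 64 → 64
rgb(64, 0, 64) = #400040.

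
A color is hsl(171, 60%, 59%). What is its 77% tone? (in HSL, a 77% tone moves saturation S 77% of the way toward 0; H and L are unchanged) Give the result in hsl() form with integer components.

S moves 77% from 60 toward 0: 60 − 46.2 = 13.8 → 14.
H and L are unchanged.

hsl(171, 14%, 59%)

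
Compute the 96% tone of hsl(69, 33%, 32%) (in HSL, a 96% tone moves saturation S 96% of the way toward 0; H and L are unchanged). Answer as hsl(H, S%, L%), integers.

S moves 96% from 33 toward 0: 33 − 31.68 = 1.32 → 1.
H and L are unchanged.

hsl(69, 1%, 32%)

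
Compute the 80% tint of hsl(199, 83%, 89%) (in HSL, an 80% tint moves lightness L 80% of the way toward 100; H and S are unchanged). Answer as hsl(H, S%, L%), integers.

hsl(199, 83%, 98%)

L moves 80% from 89 toward 100: 89 + 8.8 = 97.8 → 98.
H and S are unchanged.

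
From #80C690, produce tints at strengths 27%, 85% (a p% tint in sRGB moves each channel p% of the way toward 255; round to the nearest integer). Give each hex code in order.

#80C690 is rgb(128, 198, 144).
27%: (128 + 34.29 = 162.29→162, 198 + 15.39 = 213.39→213, 144 + 29.97 = 173.97→174) → #A2D5AE
85%: (128 + 107.95 = 235.95→236, 198 + 48.45 = 246.45→246, 144 + 94.35 = 238.35→238) → #ECF6EE

#A2D5AE, #ECF6EE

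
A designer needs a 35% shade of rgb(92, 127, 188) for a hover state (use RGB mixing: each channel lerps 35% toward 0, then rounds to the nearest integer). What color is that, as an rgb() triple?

rgb(60, 83, 122)

Lerp each channel 35% toward 0:
  R: 92 − 32.2 = 59.8 → 60
  G: 127 + 0.35×(0−127) = 127 − 44.45 = 82.55 → 83
  B: 188 − 65.8 = 122.2 → 122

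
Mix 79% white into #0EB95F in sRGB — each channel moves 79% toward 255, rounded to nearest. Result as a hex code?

#CCF0DD

#0EB95F is rgb(14, 185, 95).
A 79% tint moves each channel 79% toward 255:
  R: 14 + 190.39 = 204.39 → 204
  G: 185 + 55.3 = 240.3 → 240
  B: 95 + 126.4 = 221.4 → 221
rgb(204, 240, 221) = #CCF0DD.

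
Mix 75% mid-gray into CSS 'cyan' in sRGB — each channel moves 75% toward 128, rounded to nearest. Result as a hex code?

#60a0a0

CSS cyan is rgb(0, 255, 255).
Per channel, c → c + 0.75(128 − c):
  R: 0 + 0.75×(128−0) = 0 + 96 = 96 → 96
  G: 255 + 0.75×(128−255) = 255 − 95.25 = 159.75 → 160
  B: 255 + 0.75×(128−255) = 255 − 95.25 = 159.75 → 160
rgb(96, 160, 160) = #60a0a0.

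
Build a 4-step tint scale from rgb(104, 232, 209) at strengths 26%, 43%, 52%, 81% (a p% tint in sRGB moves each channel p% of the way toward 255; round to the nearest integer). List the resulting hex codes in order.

#8FEEDD, #A9F2E5, #B7F4E9, #E2FBF6

26%: (104 + 39.26 = 143.26→143, 232 + 5.98 = 237.98→238, 209 + 11.96 = 220.96→221) → #8FEEDD
43%: (104 + 64.93 = 168.93→169, 232 + 9.89 = 241.89→242, 209 + 19.78 = 228.78→229) → #A9F2E5
52%: (104 + 78.52 = 182.52→183, 232 + 11.96 = 243.96→244, 209 + 23.92 = 232.92→233) → #B7F4E9
81%: (104 + 122.31 = 226.31→226, 232 + 18.63 = 250.63→251, 209 + 37.26 = 246.26→246) → #E2FBF6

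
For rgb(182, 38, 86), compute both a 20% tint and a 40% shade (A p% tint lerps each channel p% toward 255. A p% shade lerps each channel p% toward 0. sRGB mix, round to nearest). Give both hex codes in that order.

20% tint:
  R: 182 + 0.2×(255−182) = 182 + 14.6 = 196.6 → 197
  G: 38 + 43.4 = 81.4 → 81
  B: 86 + 0.2×(255−86) = 86 + 33.8 = 119.8 → 120
  → #C55178
40% shade:
  R: 182 + 0.4×(0−182) = 182 − 72.8 = 109.2 → 109
  G: 38 + 0.4×(0−38) = 38 − 15.2 = 22.8 → 23
  B: 86 + 0.4×(0−86) = 86 − 34.4 = 51.6 → 52
  → #6D1734

#C55178, #6D1734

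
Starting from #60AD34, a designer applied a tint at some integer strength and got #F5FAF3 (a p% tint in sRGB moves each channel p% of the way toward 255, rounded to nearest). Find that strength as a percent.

#60AD34 is rgb(96, 173, 52); #F5FAF3 is rgb(245, 250, 243).
On the B channel (widest range): 243 ≈ 52 + (p/100)(255 − 52), so p ≈ 100×(243 − 52)/(255 − 52) = 19100/203 = 94.09.
p = 94 reproduces all three channels after rounding.

94%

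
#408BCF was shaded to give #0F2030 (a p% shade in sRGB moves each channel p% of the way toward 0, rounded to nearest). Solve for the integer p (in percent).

77%

#408BCF is rgb(64, 139, 207); #0F2030 is rgb(15, 32, 48).
On the B channel (widest range): 48 ≈ 207 + (p/100)(0 − 207), so p ≈ 100×(48 − 207)/(0 − 207) = -15900/-207 = 76.81.
p = 77 reproduces all three channels after rounding.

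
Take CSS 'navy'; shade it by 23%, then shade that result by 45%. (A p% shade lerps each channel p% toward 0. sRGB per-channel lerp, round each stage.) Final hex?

#000036

CSS navy is rgb(0, 0, 128).
Per channel, c → c + 0.23(0 − c):
  R: 0 + 0 = 0 → 0
  G: 0 + 0 = 0 → 0
  B: 128 − 29.44 = 98.56 → 99
After the shade: rgb(0, 0, 99) = #000063.
Per channel, c → c + 0.45(0 − c):
  R: 0 + 0 = 0 → 0
  G: 0 + 0.45×(0−0) = 0 + 0 = 0 → 0
  B: 99 + 0.45×(0−99) = 99 − 44.55 = 54.45 → 54
rgb(0, 0, 54) = #000036.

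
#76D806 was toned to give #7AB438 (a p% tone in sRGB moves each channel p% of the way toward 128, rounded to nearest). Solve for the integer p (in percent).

41%

#76D806 is rgb(118, 216, 6); #7AB438 is rgb(122, 180, 56).
On the B channel (widest range): 56 ≈ 6 + (p/100)(128 − 6), so p ≈ 100×(56 − 6)/(128 − 6) = 5000/122 = 40.98.
p = 41 reproduces all three channels after rounding.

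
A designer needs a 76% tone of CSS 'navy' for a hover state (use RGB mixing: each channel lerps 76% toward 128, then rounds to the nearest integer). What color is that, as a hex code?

CSS navy is rgb(0, 0, 128).
Per channel, c → c + 0.76(128 − c):
  R: 0 + 97.28 = 97.28 → 97
  G: 0 + 0.76×(128−0) = 0 + 97.28 = 97.28 → 97
  B: 128 + 0 = 128 → 128
rgb(97, 97, 128) = #616180.

#616180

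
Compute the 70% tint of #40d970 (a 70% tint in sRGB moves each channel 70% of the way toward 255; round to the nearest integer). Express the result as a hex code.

#40d970 is rgb(64, 217, 112).
Per channel, c → c + 0.7(255 − c):
  R: 64 + 0.7×(255−64) = 64 + 133.7 = 197.7 → 198
  G: 217 + 0.7×(255−217) = 217 + 26.6 = 243.6 → 244
  B: 112 + 0.7×(255−112) = 112 + 100.1 = 212.1 → 212
rgb(198, 244, 212) = #c6f4d4.

#c6f4d4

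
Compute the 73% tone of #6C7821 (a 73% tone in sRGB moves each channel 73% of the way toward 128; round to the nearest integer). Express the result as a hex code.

#7B7E66

#6C7821 is rgb(108, 120, 33).
Lerp each channel 73% toward 128:
  R: 108 + 14.6 = 122.6 → 123
  G: 120 + 0.73×(128−120) = 120 + 5.84 = 125.84 → 126
  B: 33 + 69.35 = 102.35 → 102
rgb(123, 126, 102) = #7B7E66.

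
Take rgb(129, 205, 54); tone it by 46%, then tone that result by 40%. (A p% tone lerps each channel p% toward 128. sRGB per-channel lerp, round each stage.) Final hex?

#819968

A 46% tone moves each channel 46% toward 128:
  R: 129 − 0.46 = 128.54 → 129
  G: 205 + 0.46×(128−205) = 205 − 35.42 = 169.58 → 170
  B: 54 + 34.04 = 88.04 → 88
After the tone: rgb(129, 170, 88) = #81AA58.
A 40% tone moves each channel 40% toward 128:
  R: 129 + 0.4×(128−129) = 129 − 0.4 = 128.6 → 129
  G: 170 − 16.8 = 153.2 → 153
  B: 88 + 16 = 104 → 104
rgb(129, 153, 104) = #819968.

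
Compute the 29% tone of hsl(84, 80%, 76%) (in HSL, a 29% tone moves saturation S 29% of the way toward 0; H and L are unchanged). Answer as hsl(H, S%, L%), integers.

S moves 29% from 80 toward 0: 80 − 23.2 = 56.8 → 57.
H and L are unchanged.

hsl(84, 57%, 76%)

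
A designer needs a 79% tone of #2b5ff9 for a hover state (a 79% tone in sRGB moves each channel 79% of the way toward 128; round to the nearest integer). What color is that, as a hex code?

#6e7999

#2b5ff9 is rgb(43, 95, 249).
Lerp each channel 79% toward 128:
  R: 43 + 67.15 = 110.15 → 110
  G: 95 + 0.79×(128−95) = 95 + 26.07 = 121.07 → 121
  B: 249 − 95.59 = 153.41 → 153
rgb(110, 121, 153) = #6e7999.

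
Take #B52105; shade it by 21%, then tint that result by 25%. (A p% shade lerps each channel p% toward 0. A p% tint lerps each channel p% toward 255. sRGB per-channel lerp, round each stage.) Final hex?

#B52105 is rgb(181, 33, 5).
Lerp each channel 21% toward 0:
  R: 181 + 0.21×(0−181) = 181 − 38.01 = 142.99 → 143
  G: 33 + 0.21×(0−33) = 33 − 6.93 = 26.07 → 26
  B: 5 − 1.05 = 3.95 → 4
After the shade: rgb(143, 26, 4) = #8F1A04.
Per channel, c → c + 0.25(255 − c):
  R: 143 + 0.25×(255−143) = 143 + 28 = 171 → 171
  G: 26 + 57.25 = 83.25 → 83
  B: 4 + 62.75 = 66.75 → 67
rgb(171, 83, 67) = #AB5343.

#AB5343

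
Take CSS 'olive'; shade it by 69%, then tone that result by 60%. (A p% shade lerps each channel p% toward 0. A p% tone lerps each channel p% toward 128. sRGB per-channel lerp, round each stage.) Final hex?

CSS olive is rgb(128, 128, 0).
Lerp each channel 69% toward 0:
  R: 128 − 88.32 = 39.68 → 40
  G: 128 − 88.32 = 39.68 → 40
  B: 0 + 0.69×(0−0) = 0 + 0 = 0 → 0
After the shade: rgb(40, 40, 0) = #282800.
Per channel, c → c + 0.6(128 − c):
  R: 40 + 0.6×(128−40) = 40 + 52.8 = 92.8 → 93
  G: 40 + 52.8 = 92.8 → 93
  B: 0 + 0.6×(128−0) = 0 + 76.8 = 76.8 → 77
rgb(93, 93, 77) = #5d5d4d.

#5d5d4d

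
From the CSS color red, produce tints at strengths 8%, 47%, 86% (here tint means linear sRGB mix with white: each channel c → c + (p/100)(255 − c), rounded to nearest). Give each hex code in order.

#ff1414, #ff7878, #ffdbdb

CSS red is rgb(255, 0, 0).
8%: (255→255, 0 + 20.4 = 20.4→20, 0 + 20.4 = 20.4→20) → #ff1414
47%: (255→255, 0 + 119.85 = 119.85→120, 0 + 119.85 = 119.85→120) → #ff7878
86%: (255→255, 0 + 219.3 = 219.3→219, 0 + 219.3 = 219.3→219) → #ffdbdb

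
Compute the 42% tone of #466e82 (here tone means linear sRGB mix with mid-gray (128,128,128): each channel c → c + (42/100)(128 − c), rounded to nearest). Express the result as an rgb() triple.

#466e82 is rgb(70, 110, 130).
Lerp each channel 42% toward 128:
  R: 70 + 24.36 = 94.36 → 94
  G: 110 + 7.56 = 117.56 → 118
  B: 130 − 0.84 = 129.16 → 129

rgb(94, 118, 129)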